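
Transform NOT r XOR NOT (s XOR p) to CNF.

NOT r XOR NOT (s XOR p)
≡ (NOT r OR NOT (s XOR p)) AND NOT (NOT r AND NOT (s XOR p))   (expand XOR)
≡ (NOT r OR NOT ((s OR p) AND NOT (s AND p))) AND NOT (NOT r AND NOT (s XOR p))   (expand XOR)
≡ (NOT r OR NOT ((s OR p) AND NOT (s AND p))) AND NOT (NOT r AND NOT ((s OR p) AND NOT (s AND p)))   (expand XOR)
≡ (NOT r OR NOT (s OR p) OR NOT NOT (s AND p)) AND NOT (NOT r AND NOT ((s OR p) AND NOT (s AND p)))   (De Morgan)
≡ (NOT r OR (NOT s AND NOT p) OR NOT NOT (s AND p)) AND NOT (NOT r AND NOT ((s OR p) AND NOT (s AND p)))   (De Morgan)
≡ (NOT r OR (NOT s AND NOT p) OR (s AND p)) AND NOT (NOT r AND NOT ((s OR p) AND NOT (s AND p)))   (double negation)
≡ (NOT r OR (NOT s AND NOT p) OR (s AND p)) AND (NOT NOT r OR NOT NOT ((s OR p) AND NOT (s AND p)))   (De Morgan)
≡ (NOT r OR (NOT s AND NOT p) OR (s AND p)) AND (r OR NOT NOT ((s OR p) AND NOT (s AND p)))   (double negation)
≡ (NOT r OR (NOT s AND NOT p) OR (s AND p)) AND (r OR ((s OR p) AND NOT (s AND p)))   (double negation)
≡ (NOT r OR (NOT s AND NOT p) OR (s AND p)) AND (r OR ((s OR p) AND (NOT s OR NOT p)))   (De Morgan)
≡ (NOT r OR NOT s OR s) AND (NOT r OR NOT s OR p) AND (NOT r OR NOT p OR s) AND (NOT r OR NOT p OR p) AND (r OR s OR p) AND (r OR NOT s OR NOT p)   (distribute OR over AND)
≡ (NOT r OR NOT s OR p) AND (NOT r OR NOT p OR s) AND (r OR s OR p) AND (r OR NOT s OR NOT p)   (simplify)

(NOT r OR NOT s OR p) AND (NOT r OR NOT p OR s) AND (r OR s OR p) AND (r OR NOT s OR NOT p)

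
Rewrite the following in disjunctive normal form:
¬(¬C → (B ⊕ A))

¬(¬C → (B ⊕ A))
≡ ¬(¬¬C ∨ (B ⊕ A))
≡ ¬(¬¬C ∨ (B ∧ ¬A) ∨ (¬B ∧ A))
≡ ¬¬¬C ∧ ¬(B ∧ ¬A) ∧ ¬(¬B ∧ A)
≡ ¬C ∧ ¬(B ∧ ¬A) ∧ ¬(¬B ∧ A)
≡ ¬C ∧ (¬B ∨ ¬¬A) ∧ ¬(¬B ∧ A)
≡ ¬C ∧ (¬B ∨ A) ∧ ¬(¬B ∧ A)
≡ ¬C ∧ (¬B ∨ A) ∧ (¬¬B ∨ ¬A)
≡ ¬C ∧ (¬B ∨ A) ∧ (B ∨ ¬A)
≡ (¬C ∧ ¬B ∧ B) ∨ (¬C ∧ ¬B ∧ ¬A) ∨ (¬C ∧ A ∧ B) ∨ (¬C ∧ A ∧ ¬A)
≡ (¬C ∧ ¬B ∧ ¬A) ∨ (¬C ∧ A ∧ B)

(¬C ∧ ¬B ∧ ¬A) ∨ (¬C ∧ A ∧ B)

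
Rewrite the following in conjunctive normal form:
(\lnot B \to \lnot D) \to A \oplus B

(\lnot B \lor \lnot A) \land (D \lor A \lor B)

(\lnot B \to \lnot D) \to A \oplus B
= \lnot (\lnot B \to \lnot D) \lor (A \oplus B)   [eliminate \to]
= \lnot (\lnot \lnot B \lor \lnot D) \lor (A \oplus B)   [eliminate \to]
= \lnot (\lnot \lnot B \lor \lnot D) \lor (A \lor B) \land \lnot (A \land B)   [expand \oplus]
= \lnot \lnot \lnot B \land \lnot \lnot D \lor (A \lor B) \land \lnot (A \land B)   [De Morgan]
= \lnot B \land \lnot \lnot D \lor (A \lor B) \land \lnot (A \land B)   [double negation]
= \lnot B \land D \lor (A \lor B) \land \lnot (A \land B)   [double negation]
= \lnot B \land D \lor (A \lor B) \land (\lnot A \lor \lnot B)   [De Morgan]
= (\lnot B \lor A \lor B) \land (\lnot B \lor \lnot A \lor \lnot B) \land (D \lor A \lor B) \land (D \lor \lnot A \lor \lnot B)   [distribute \lor over \land]
= (\lnot B \lor \lnot A) \land (D \lor A \lor B)   [simplify]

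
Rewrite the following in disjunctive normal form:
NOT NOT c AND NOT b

c AND NOT b

NOT NOT c AND NOT b
= c AND NOT b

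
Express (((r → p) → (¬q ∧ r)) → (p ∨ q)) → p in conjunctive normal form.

(((r → p) → (¬q ∧ r)) → (p ∨ q)) → p
= ¬(((r → p) → (¬q ∧ r)) → (p ∨ q)) ∨ p   — eliminate →
= ¬(¬((r → p) → (¬q ∧ r)) ∨ p ∨ q) ∨ p   — eliminate →
= ¬(¬(¬(r → p) ∨ (¬q ∧ r)) ∨ p ∨ q) ∨ p   — eliminate →
= ¬(¬(¬(¬r ∨ p) ∨ (¬q ∧ r)) ∨ p ∨ q) ∨ p   — eliminate →
= (¬¬(¬(¬r ∨ p) ∨ (¬q ∧ r)) ∧ ¬p ∧ ¬q) ∨ p   — De Morgan
= ((¬(¬r ∨ p) ∨ (¬q ∧ r)) ∧ ¬p ∧ ¬q) ∨ p   — double negation
= (((¬¬r ∧ ¬p) ∨ (¬q ∧ r)) ∧ ¬p ∧ ¬q) ∨ p   — De Morgan
= (((r ∧ ¬p) ∨ (¬q ∧ r)) ∧ ¬p ∧ ¬q) ∨ p   — double negation
= (r ∨ ¬q ∨ p) ∧ (r ∨ r ∨ p) ∧ (¬p ∨ ¬q ∨ p) ∧ (¬p ∨ r ∨ p) ∧ (¬p ∨ p) ∧ (¬q ∨ p)   — distribute ∨ over ∧
= (r ∨ p) ∧ (¬q ∨ p)   — simplify

(r ∨ p) ∧ (¬q ∨ p)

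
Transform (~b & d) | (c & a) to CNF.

(~b & d) | (c & a)
= (~b | c) & (~b | a) & (d | c) & (d | a)   (distribute | over &)

(~b | c) & (~b | a) & (d | c) & (d | a)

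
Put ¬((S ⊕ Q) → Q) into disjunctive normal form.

¬((S ⊕ Q) → Q)
⇔ ¬(¬(S ⊕ Q) ∨ Q)   — eliminate →
⇔ ¬(¬((S ∧ ¬Q) ∨ (¬S ∧ Q)) ∨ Q)   — expand ⊕
⇔ ¬¬((S ∧ ¬Q) ∨ (¬S ∧ Q)) ∧ ¬Q   — De Morgan
⇔ ((S ∧ ¬Q) ∨ (¬S ∧ Q)) ∧ ¬Q   — double negation
⇔ (S ∧ ¬Q ∧ ¬Q) ∨ (¬S ∧ Q ∧ ¬Q)   — distribute ∧ over ∨
⇔ S ∧ ¬Q   — simplify

S ∧ ¬Q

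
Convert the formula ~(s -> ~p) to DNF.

s & p

~(s -> ~p)
≡ ~(~s | ~p)   (eliminate ->)
≡ ~~s & ~~p   (De Morgan)
≡ s & ~~p   (double negation)
≡ s & p   (double negation)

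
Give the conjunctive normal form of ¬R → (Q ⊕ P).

¬R → (Q ⊕ P)
≡ ¬¬R ∨ (Q ⊕ P)   — eliminate →
≡ ¬¬R ∨ ((Q ∨ P) ∧ ¬(Q ∧ P))   — expand ⊕
≡ R ∨ ((Q ∨ P) ∧ ¬(Q ∧ P))   — double negation
≡ R ∨ ((Q ∨ P) ∧ (¬Q ∨ ¬P))   — De Morgan
≡ (R ∨ Q ∨ P) ∧ (R ∨ ¬Q ∨ ¬P)   — distribute ∨ over ∧

(R ∨ Q ∨ P) ∧ (R ∨ ¬Q ∨ ¬P)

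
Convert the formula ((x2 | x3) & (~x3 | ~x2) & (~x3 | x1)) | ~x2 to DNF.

(x2 & ~x3) | ~x2

((x2 | x3) & (~x3 | ~x2) & (~x3 | x1)) | ~x2
= (x2 & ~x3 & ~x3) | (x2 & ~x3 & x1) | (x2 & ~x2 & ~x3) | (x2 & ~x2 & x1) | (x3 & ~x3 & ~x3) | (x3 & ~x3 & x1) | (x3 & ~x2 & ~x3) | (x3 & ~x2 & x1) | ~x2   — distribute & over |
= (x2 & ~x3) | ~x2   — simplify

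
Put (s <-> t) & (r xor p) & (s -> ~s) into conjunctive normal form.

(s <-> t) & (r xor p) & (s -> ~s)
⇔ (s -> t) & (t -> s) & (r xor p) & (s -> ~s)
⇔ (~s | t) & (t -> s) & (r xor p) & (s -> ~s)
⇔ (~s | t) & (~t | s) & (r xor p) & (s -> ~s)
⇔ (~s | t) & (~t | s) & (r | p) & ~(r & p) & (s -> ~s)
⇔ (~s | t) & (~t | s) & (r | p) & ~(r & p) & (~s | ~s)
⇔ (~s | t) & (~t | s) & (r | p) & (~r | ~p) & (~s | ~s)
⇔ (~t | s) & (r | p) & (~r | ~p) & ~s

(~t | s) & (r | p) & (~r | ~p) & ~s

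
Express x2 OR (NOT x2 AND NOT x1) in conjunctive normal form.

x2 OR NOT x1

x2 OR (NOT x2 AND NOT x1)
= (x2 OR NOT x2) AND (x2 OR NOT x1)   — distribute OR over AND
= x2 OR NOT x1   — simplify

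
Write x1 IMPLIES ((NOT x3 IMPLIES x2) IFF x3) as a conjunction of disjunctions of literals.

NOT x1 OR NOT x2 OR x3

x1 IMPLIES ((NOT x3 IMPLIES x2) IFF x3)
≡ NOT x1 OR ((NOT x3 IMPLIES x2) IFF x3)   (eliminate IMPLIES)
≡ NOT x1 OR (((NOT x3 IMPLIES x2) IMPLIES x3) AND (x3 IMPLIES (NOT x3 IMPLIES x2)))   (eliminate IFF)
≡ NOT x1 OR ((NOT (NOT x3 IMPLIES x2) OR x3) AND (x3 IMPLIES (NOT x3 IMPLIES x2)))   (eliminate IMPLIES)
≡ NOT x1 OR ((NOT (NOT NOT x3 OR x2) OR x3) AND (x3 IMPLIES (NOT x3 IMPLIES x2)))   (eliminate IMPLIES)
≡ NOT x1 OR ((NOT (NOT NOT x3 OR x2) OR x3) AND (NOT x3 OR (NOT x3 IMPLIES x2)))   (eliminate IMPLIES)
≡ NOT x1 OR ((NOT (NOT NOT x3 OR x2) OR x3) AND (NOT x3 OR NOT NOT x3 OR x2))   (eliminate IMPLIES)
≡ NOT x1 OR (((NOT NOT NOT x3 AND NOT x2) OR x3) AND (NOT x3 OR NOT NOT x3 OR x2))   (De Morgan)
≡ NOT x1 OR (((NOT x3 AND NOT x2) OR x3) AND (NOT x3 OR NOT NOT x3 OR x2))   (double negation)
≡ NOT x1 OR (((NOT x3 AND NOT x2) OR x3) AND (NOT x3 OR x3 OR x2))   (double negation)
≡ (NOT x1 OR NOT x3 OR x3) AND (NOT x1 OR NOT x2 OR x3) AND (NOT x1 OR NOT x3 OR x3 OR x2)   (distribute OR over AND)
≡ NOT x1 OR NOT x2 OR x3   (simplify)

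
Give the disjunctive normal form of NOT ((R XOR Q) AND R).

(Q AND R) OR NOT R

NOT ((R XOR Q) AND R)
= NOT (((R AND NOT Q) OR (NOT R AND Q)) AND R)   [expand XOR]
= NOT ((R AND NOT Q) OR (NOT R AND Q)) OR NOT R   [De Morgan]
= (NOT (R AND NOT Q) AND NOT (NOT R AND Q)) OR NOT R   [De Morgan]
= ((NOT R OR NOT NOT Q) AND NOT (NOT R AND Q)) OR NOT R   [De Morgan]
= ((NOT R OR Q) AND NOT (NOT R AND Q)) OR NOT R   [double negation]
= ((NOT R OR Q) AND (NOT NOT R OR NOT Q)) OR NOT R   [De Morgan]
= ((NOT R OR Q) AND (R OR NOT Q)) OR NOT R   [double negation]
= (NOT R AND R) OR (NOT R AND NOT Q) OR (Q AND R) OR (Q AND NOT Q) OR NOT R   [distribute AND over OR]
= (Q AND R) OR NOT R   [simplify]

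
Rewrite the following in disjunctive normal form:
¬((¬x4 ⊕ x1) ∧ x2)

¬((¬x4 ⊕ x1) ∧ x2)
≡ ¬((¬x4 ∧ ¬x1 ∨ ¬¬x4 ∧ x1) ∧ x2)
≡ ¬(¬x4 ∧ ¬x1 ∨ ¬¬x4 ∧ x1) ∨ ¬x2
≡ ¬(¬x4 ∧ ¬x1) ∧ ¬(¬¬x4 ∧ x1) ∨ ¬x2
≡ (¬¬x4 ∨ ¬¬x1) ∧ ¬(¬¬x4 ∧ x1) ∨ ¬x2
≡ (x4 ∨ ¬¬x1) ∧ ¬(¬¬x4 ∧ x1) ∨ ¬x2
≡ (x4 ∨ x1) ∧ ¬(¬¬x4 ∧ x1) ∨ ¬x2
≡ (x4 ∨ x1) ∧ (¬¬¬x4 ∨ ¬x1) ∨ ¬x2
≡ (x4 ∨ x1) ∧ (¬x4 ∨ ¬x1) ∨ ¬x2
≡ x4 ∧ ¬x4 ∨ x4 ∧ ¬x1 ∨ x1 ∧ ¬x4 ∨ x1 ∧ ¬x1 ∨ ¬x2
≡ x4 ∧ ¬x1 ∨ x1 ∧ ¬x4 ∨ ¬x2

x4 ∧ ¬x1 ∨ x1 ∧ ¬x4 ∨ ¬x2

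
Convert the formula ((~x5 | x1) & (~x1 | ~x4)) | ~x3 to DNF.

(~x5 & ~x1) | (~x5 & ~x4) | (x1 & ~x4) | ~x3

((~x5 | x1) & (~x1 | ~x4)) | ~x3
= (~x5 & ~x1) | (~x5 & ~x4) | (x1 & ~x1) | (x1 & ~x4) | ~x3   — distribute & over |
= (~x5 & ~x1) | (~x5 & ~x4) | (x1 & ~x4) | ~x3   — simplify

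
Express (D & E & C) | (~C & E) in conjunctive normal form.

(D & E & C) | (~C & E)
⇔ (D | ~C) & (D | E) & (E | ~C) & (E | E) & (C | ~C) & (C | E)   [distribute | over &]
⇔ (D | ~C) & E   [simplify]

(D | ~C) & E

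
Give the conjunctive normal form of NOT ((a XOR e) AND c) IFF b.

NOT ((a XOR e) AND c) IFF b
≡ (NOT ((a XOR e) AND c) IMPLIES b) AND (b IMPLIES NOT ((a XOR e) AND c))   [eliminate IFF]
≡ (NOT NOT ((a XOR e) AND c) OR b) AND (b IMPLIES NOT ((a XOR e) AND c))   [eliminate IMPLIES]
≡ (NOT NOT ((a OR e) AND NOT (a AND e) AND c) OR b) AND (b IMPLIES NOT ((a XOR e) AND c))   [expand XOR]
≡ (NOT NOT ((a OR e) AND NOT (a AND e) AND c) OR b) AND (NOT b OR NOT ((a XOR e) AND c))   [eliminate IMPLIES]
≡ (NOT NOT ((a OR e) AND NOT (a AND e) AND c) OR b) AND (NOT b OR NOT ((a OR e) AND NOT (a AND e) AND c))   [expand XOR]
≡ (((a OR e) AND NOT (a AND e) AND c) OR b) AND (NOT b OR NOT ((a OR e) AND NOT (a AND e) AND c))   [double negation]
≡ (((a OR e) AND (NOT a OR NOT e) AND c) OR b) AND (NOT b OR NOT ((a OR e) AND NOT (a AND e) AND c))   [De Morgan]
≡ (((a OR e) AND (NOT a OR NOT e) AND c) OR b) AND (NOT b OR NOT (a OR e) OR NOT NOT (a AND e) OR NOT c)   [De Morgan]
≡ (((a OR e) AND (NOT a OR NOT e) AND c) OR b) AND (NOT b OR (NOT a AND NOT e) OR NOT NOT (a AND e) OR NOT c)   [De Morgan]
≡ (((a OR e) AND (NOT a OR NOT e) AND c) OR b) AND (NOT b OR (NOT a AND NOT e) OR (a AND e) OR NOT c)   [double negation]
≡ (a OR e OR b) AND (NOT a OR NOT e OR b) AND (c OR b) AND (NOT b OR NOT a OR a OR NOT c) AND (NOT b OR NOT a OR e OR NOT c) AND (NOT b OR NOT e OR a OR NOT c) AND (NOT b OR NOT e OR e OR NOT c)   [distribute OR over AND]
≡ (a OR e OR b) AND (NOT a OR NOT e OR b) AND (c OR b) AND (NOT b OR NOT a OR e OR NOT c) AND (NOT b OR NOT e OR a OR NOT c)   [simplify]

(a OR e OR b) AND (NOT a OR NOT e OR b) AND (c OR b) AND (NOT b OR NOT a OR e OR NOT c) AND (NOT b OR NOT e OR a OR NOT c)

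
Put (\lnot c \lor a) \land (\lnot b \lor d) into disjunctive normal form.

\lnot c \land \lnot b \lor \lnot c \land d \lor a \land \lnot b \lor a \land d

(\lnot c \lor a) \land (\lnot b \lor d)
≡ \lnot c \land \lnot b \lor \lnot c \land d \lor a \land \lnot b \lor a \land d   [distribute \land over \lor]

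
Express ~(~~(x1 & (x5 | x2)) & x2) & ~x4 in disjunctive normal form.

(~x1 & ~x4) | (~x2 & ~x4)

~(~~(x1 & (x5 | x2)) & x2) & ~x4
= (~~~(x1 & (x5 | x2)) | ~x2) & ~x4   — De Morgan
= (~(x1 & (x5 | x2)) | ~x2) & ~x4   — double negation
= (~x1 | ~(x5 | x2) | ~x2) & ~x4   — De Morgan
= (~x1 | (~x5 & ~x2) | ~x2) & ~x4   — De Morgan
= (~x1 & ~x4) | (~x5 & ~x2 & ~x4) | (~x2 & ~x4)   — distribute & over |
= (~x1 & ~x4) | (~x2 & ~x4)   — simplify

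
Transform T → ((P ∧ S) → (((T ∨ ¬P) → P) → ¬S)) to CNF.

¬T ∨ ¬P ∨ ¬S

T → ((P ∧ S) → (((T ∨ ¬P) → P) → ¬S))
≡ ¬T ∨ ((P ∧ S) → (((T ∨ ¬P) → P) → ¬S))   — eliminate →
≡ ¬T ∨ ¬(P ∧ S) ∨ (((T ∨ ¬P) → P) → ¬S)   — eliminate →
≡ ¬T ∨ ¬(P ∧ S) ∨ ¬((T ∨ ¬P) → P) ∨ ¬S   — eliminate →
≡ ¬T ∨ ¬(P ∧ S) ∨ ¬(¬(T ∨ ¬P) ∨ P) ∨ ¬S   — eliminate →
≡ ¬T ∨ ¬P ∨ ¬S ∨ ¬(¬(T ∨ ¬P) ∨ P) ∨ ¬S   — De Morgan
≡ ¬T ∨ ¬P ∨ ¬S ∨ (¬¬(T ∨ ¬P) ∧ ¬P) ∨ ¬S   — De Morgan
≡ ¬T ∨ ¬P ∨ ¬S ∨ ((T ∨ ¬P) ∧ ¬P) ∨ ¬S   — double negation
≡ (¬T ∨ ¬P ∨ ¬S ∨ T ∨ ¬P ∨ ¬S) ∧ (¬T ∨ ¬P ∨ ¬S ∨ ¬P ∨ ¬S)   — distribute ∨ over ∧
≡ ¬T ∨ ¬P ∨ ¬S   — simplify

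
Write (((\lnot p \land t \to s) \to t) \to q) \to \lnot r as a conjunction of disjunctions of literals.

(t \lor \lnot r) \land (\lnot q \lor \lnot r)

(((\lnot p \land t \to s) \to t) \to q) \to \lnot r
≡ \lnot (((\lnot p \land t \to s) \to t) \to q) \lor \lnot r
≡ \lnot (\lnot ((\lnot p \land t \to s) \to t) \lor q) \lor \lnot r
≡ \lnot (\lnot (\lnot (\lnot p \land t \to s) \lor t) \lor q) \lor \lnot r
≡ \lnot (\lnot (\lnot (\lnot (\lnot p \land t) \lor s) \lor t) \lor q) \lor \lnot r
≡ \lnot \lnot (\lnot (\lnot (\lnot p \land t) \lor s) \lor t) \land \lnot q \lor \lnot r
≡ (\lnot (\lnot (\lnot p \land t) \lor s) \lor t) \land \lnot q \lor \lnot r
≡ (\lnot \lnot (\lnot p \land t) \land \lnot s \lor t) \land \lnot q \lor \lnot r
≡ (\lnot p \land t \land \lnot s \lor t) \land \lnot q \lor \lnot r
≡ (\lnot p \lor t \lor \lnot r) \land (t \lor t \lor \lnot r) \land (\lnot s \lor t \lor \lnot r) \land (\lnot q \lor \lnot r)
≡ (t \lor \lnot r) \land (\lnot q \lor \lnot r)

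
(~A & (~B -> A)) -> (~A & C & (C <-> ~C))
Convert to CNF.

(~A & (~B -> A)) -> (~A & C & (C <-> ~C))
≡ ~(~A & (~B -> A)) | (~A & C & (C <-> ~C))   (eliminate ->)
≡ ~(~A & (~~B | A)) | (~A & C & (C <-> ~C))   (eliminate ->)
≡ ~(~A & (~~B | A)) | (~A & C & (C -> ~C) & (~C -> C))   (eliminate <->)
≡ ~(~A & (~~B | A)) | (~A & C & (~C | ~C) & (~C -> C))   (eliminate ->)
≡ ~(~A & (~~B | A)) | (~A & C & (~C | ~C) & (~~C | C))   (eliminate ->)
≡ ~~A | ~(~~B | A) | (~A & C & (~C | ~C) & (~~C | C))   (De Morgan)
≡ A | ~(~~B | A) | (~A & C & (~C | ~C) & (~~C | C))   (double negation)
≡ A | (~~~B & ~A) | (~A & C & (~C | ~C) & (~~C | C))   (De Morgan)
≡ A | (~B & ~A) | (~A & C & (~C | ~C) & (~~C | C))   (double negation)
≡ A | (~B & ~A) | (~A & C & (~C | ~C) & (C | C))   (double negation)
≡ (A | ~B | ~A) & (A | ~B | C) & (A | ~B | ~C | ~C) & (A | ~B | C | C) & (A | ~A | ~A) & (A | ~A | C) & (A | ~A | ~C | ~C) & (A | ~A | C | C)   (distribute | over &)
≡ (A | ~B | C) & (A | ~B | ~C)   (simplify)

(A | ~B | C) & (A | ~B | ~C)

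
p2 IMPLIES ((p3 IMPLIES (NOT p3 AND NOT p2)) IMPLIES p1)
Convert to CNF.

NOT p2 OR p3 OR p1

p2 IMPLIES ((p3 IMPLIES (NOT p3 AND NOT p2)) IMPLIES p1)
≡ NOT p2 OR ((p3 IMPLIES (NOT p3 AND NOT p2)) IMPLIES p1)   — eliminate IMPLIES
≡ NOT p2 OR NOT (p3 IMPLIES (NOT p3 AND NOT p2)) OR p1   — eliminate IMPLIES
≡ NOT p2 OR NOT (NOT p3 OR (NOT p3 AND NOT p2)) OR p1   — eliminate IMPLIES
≡ NOT p2 OR (NOT NOT p3 AND NOT (NOT p3 AND NOT p2)) OR p1   — De Morgan
≡ NOT p2 OR (p3 AND NOT (NOT p3 AND NOT p2)) OR p1   — double negation
≡ NOT p2 OR (p3 AND (NOT NOT p3 OR NOT NOT p2)) OR p1   — De Morgan
≡ NOT p2 OR (p3 AND (p3 OR NOT NOT p2)) OR p1   — double negation
≡ NOT p2 OR (p3 AND (p3 OR p2)) OR p1   — double negation
≡ (NOT p2 OR p3 OR p1) AND (NOT p2 OR p3 OR p2 OR p1)   — distribute OR over AND
≡ NOT p2 OR p3 OR p1   — simplify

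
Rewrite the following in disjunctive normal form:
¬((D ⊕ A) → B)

(D ∧ ¬A ∧ ¬B) ∨ (¬D ∧ A ∧ ¬B)

¬((D ⊕ A) → B)
= ¬(¬(D ⊕ A) ∨ B)   [eliminate →]
= ¬(¬((D ∧ ¬A) ∨ (¬D ∧ A)) ∨ B)   [expand ⊕]
= ¬¬((D ∧ ¬A) ∨ (¬D ∧ A)) ∧ ¬B   [De Morgan]
= ((D ∧ ¬A) ∨ (¬D ∧ A)) ∧ ¬B   [double negation]
= (D ∧ ¬A ∧ ¬B) ∨ (¬D ∧ A ∧ ¬B)   [distribute ∧ over ∨]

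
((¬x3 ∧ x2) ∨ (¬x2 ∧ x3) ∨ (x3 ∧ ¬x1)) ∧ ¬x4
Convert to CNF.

(¬x3 ∨ ¬x2 ∨ ¬x1) ∧ (x2 ∨ x3) ∧ ¬x4

((¬x3 ∧ x2) ∨ (¬x2 ∧ x3) ∨ (x3 ∧ ¬x1)) ∧ ¬x4
⇔ (¬x3 ∨ ¬x2 ∨ x3) ∧ (¬x3 ∨ ¬x2 ∨ ¬x1) ∧ (¬x3 ∨ x3 ∨ x3) ∧ (¬x3 ∨ x3 ∨ ¬x1) ∧ (x2 ∨ ¬x2 ∨ x3) ∧ (x2 ∨ ¬x2 ∨ ¬x1) ∧ (x2 ∨ x3 ∨ x3) ∧ (x2 ∨ x3 ∨ ¬x1) ∧ ¬x4   [distribute ∨ over ∧]
⇔ (¬x3 ∨ ¬x2 ∨ ¬x1) ∧ (x2 ∨ x3) ∧ ¬x4   [simplify]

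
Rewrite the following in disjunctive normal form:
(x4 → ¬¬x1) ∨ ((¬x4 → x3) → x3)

¬x4 ∨ x1 ∨ x3

(x4 → ¬¬x1) ∨ ((¬x4 → x3) → x3)
≡ ¬x4 ∨ ¬¬x1 ∨ ((¬x4 → x3) → x3)
≡ ¬x4 ∨ ¬¬x1 ∨ ¬(¬x4 → x3) ∨ x3
≡ ¬x4 ∨ ¬¬x1 ∨ ¬(¬¬x4 ∨ x3) ∨ x3
≡ ¬x4 ∨ x1 ∨ ¬(¬¬x4 ∨ x3) ∨ x3
≡ ¬x4 ∨ x1 ∨ (¬¬¬x4 ∧ ¬x3) ∨ x3
≡ ¬x4 ∨ x1 ∨ (¬x4 ∧ ¬x3) ∨ x3
≡ ¬x4 ∨ x1 ∨ x3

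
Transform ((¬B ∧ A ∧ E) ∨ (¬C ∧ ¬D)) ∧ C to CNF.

(¬B ∨ ¬C) ∧ (¬B ∨ ¬D) ∧ (A ∨ ¬C) ∧ (A ∨ ¬D) ∧ (E ∨ ¬C) ∧ (E ∨ ¬D) ∧ C

((¬B ∧ A ∧ E) ∨ (¬C ∧ ¬D)) ∧ C
= (¬B ∨ ¬C) ∧ (¬B ∨ ¬D) ∧ (A ∨ ¬C) ∧ (A ∨ ¬D) ∧ (E ∨ ¬C) ∧ (E ∨ ¬D) ∧ C   [distribute ∨ over ∧]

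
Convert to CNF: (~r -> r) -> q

(~r -> r) -> q
≡ ~(~r -> r) | q   [eliminate ->]
≡ ~(~~r | r) | q   [eliminate ->]
≡ (~~~r & ~r) | q   [De Morgan]
≡ (~r & ~r) | q   [double negation]
≡ (~r | q) & (~r | q)   [distribute | over &]
≡ ~r | q   [simplify]

~r | q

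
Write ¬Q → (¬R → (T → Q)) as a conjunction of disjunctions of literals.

Q ∨ R ∨ ¬T

¬Q → (¬R → (T → Q))
≡ ¬¬Q ∨ (¬R → (T → Q))   [eliminate →]
≡ ¬¬Q ∨ ¬¬R ∨ (T → Q)   [eliminate →]
≡ ¬¬Q ∨ ¬¬R ∨ ¬T ∨ Q   [eliminate →]
≡ Q ∨ ¬¬R ∨ ¬T ∨ Q   [double negation]
≡ Q ∨ R ∨ ¬T ∨ Q   [double negation]
≡ Q ∨ R ∨ ¬T   [simplify]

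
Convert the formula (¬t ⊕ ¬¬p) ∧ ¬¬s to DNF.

(¬t ∧ ¬p ∧ s) ∨ (t ∧ p ∧ s)

(¬t ⊕ ¬¬p) ∧ ¬¬s
= ((¬t ∧ ¬¬¬p) ∨ (¬¬t ∧ ¬¬p)) ∧ ¬¬s
= ((¬t ∧ ¬p) ∨ (¬¬t ∧ ¬¬p)) ∧ ¬¬s
= ((¬t ∧ ¬p) ∨ (t ∧ ¬¬p)) ∧ ¬¬s
= ((¬t ∧ ¬p) ∨ (t ∧ p)) ∧ ¬¬s
= ((¬t ∧ ¬p) ∨ (t ∧ p)) ∧ s
= (¬t ∧ ¬p ∧ s) ∨ (t ∧ p ∧ s)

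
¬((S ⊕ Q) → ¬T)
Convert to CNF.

(S ∨ Q) ∧ (¬S ∨ ¬Q) ∧ T

¬((S ⊕ Q) → ¬T)
≡ ¬(¬(S ⊕ Q) ∨ ¬T)   (eliminate →)
≡ ¬(¬((S ∨ Q) ∧ ¬(S ∧ Q)) ∨ ¬T)   (expand ⊕)
≡ ¬¬((S ∨ Q) ∧ ¬(S ∧ Q)) ∧ ¬¬T   (De Morgan)
≡ (S ∨ Q) ∧ ¬(S ∧ Q) ∧ ¬¬T   (double negation)
≡ (S ∨ Q) ∧ (¬S ∨ ¬Q) ∧ ¬¬T   (De Morgan)
≡ (S ∨ Q) ∧ (¬S ∨ ¬Q) ∧ T   (double negation)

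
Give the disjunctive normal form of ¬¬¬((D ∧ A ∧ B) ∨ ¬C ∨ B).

¬B ∧ C

¬¬¬((D ∧ A ∧ B) ∨ ¬C ∨ B)
≡ ¬((D ∧ A ∧ B) ∨ ¬C ∨ B)   [double negation]
≡ ¬(D ∧ A ∧ B) ∧ ¬¬C ∧ ¬B   [De Morgan]
≡ (¬D ∨ ¬A ∨ ¬B) ∧ ¬¬C ∧ ¬B   [De Morgan]
≡ (¬D ∨ ¬A ∨ ¬B) ∧ C ∧ ¬B   [double negation]
≡ (¬D ∧ C ∧ ¬B) ∨ (¬A ∧ C ∧ ¬B) ∨ (¬B ∧ C ∧ ¬B)   [distribute ∧ over ∨]
≡ ¬B ∧ C   [simplify]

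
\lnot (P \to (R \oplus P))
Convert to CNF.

\lnot (P \to (R \oplus P))
= \lnot (\lnot P \lor (R \oplus P))
= \lnot (\lnot P \lor ((R \lor P) \land \lnot (R \land P)))
= \lnot \lnot P \land \lnot ((R \lor P) \land \lnot (R \land P))
= P \land \lnot ((R \lor P) \land \lnot (R \land P))
= P \land (\lnot (R \lor P) \lor \lnot \lnot (R \land P))
= P \land ((\lnot R \land \lnot P) \lor \lnot \lnot (R \land P))
= P \land ((\lnot R \land \lnot P) \lor (R \land P))
= P \land (\lnot R \lor R) \land (\lnot R \lor P) \land (\lnot P \lor R) \land (\lnot P \lor P)
= P \land (\lnot P \lor R)

P \land (\lnot P \lor R)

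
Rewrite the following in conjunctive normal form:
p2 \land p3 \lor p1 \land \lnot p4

p2 \land p3 \lor p1 \land \lnot p4
≡ (p2 \lor p1) \land (p2 \lor \lnot p4) \land (p3 \lor p1) \land (p3 \lor \lnot p4)   — distribute \lor over \land

(p2 \lor p1) \land (p2 \lor \lnot p4) \land (p3 \lor p1) \land (p3 \lor \lnot p4)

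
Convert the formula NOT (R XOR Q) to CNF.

NOT (R XOR Q)
≡ NOT ((R OR Q) AND NOT (R AND Q))   [expand XOR]
≡ NOT (R OR Q) OR NOT NOT (R AND Q)   [De Morgan]
≡ (NOT R AND NOT Q) OR NOT NOT (R AND Q)   [De Morgan]
≡ (NOT R AND NOT Q) OR (R AND Q)   [double negation]
≡ (NOT R OR R) AND (NOT R OR Q) AND (NOT Q OR R) AND (NOT Q OR Q)   [distribute OR over AND]
≡ (NOT R OR Q) AND (NOT Q OR R)   [simplify]

(NOT R OR Q) AND (NOT Q OR R)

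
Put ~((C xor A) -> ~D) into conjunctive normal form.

(C | A) & (~C | ~A) & D

~((C xor A) -> ~D)
= ~(~(C xor A) | ~D)   [eliminate ->]
= ~(~((C | A) & ~(C & A)) | ~D)   [expand xor]
= ~~((C | A) & ~(C & A)) & ~~D   [De Morgan]
= (C | A) & ~(C & A) & ~~D   [double negation]
= (C | A) & (~C | ~A) & ~~D   [De Morgan]
= (C | A) & (~C | ~A) & D   [double negation]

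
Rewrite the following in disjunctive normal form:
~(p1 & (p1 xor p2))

~(p1 & (p1 xor p2))
⇔ ~(p1 & ((p1 & ~p2) | (~p1 & p2)))   [expand xor]
⇔ ~p1 | ~((p1 & ~p2) | (~p1 & p2))   [De Morgan]
⇔ ~p1 | (~(p1 & ~p2) & ~(~p1 & p2))   [De Morgan]
⇔ ~p1 | ((~p1 | ~~p2) & ~(~p1 & p2))   [De Morgan]
⇔ ~p1 | ((~p1 | p2) & ~(~p1 & p2))   [double negation]
⇔ ~p1 | ((~p1 | p2) & (~~p1 | ~p2))   [De Morgan]
⇔ ~p1 | ((~p1 | p2) & (p1 | ~p2))   [double negation]
⇔ ~p1 | (~p1 & p1) | (~p1 & ~p2) | (p2 & p1) | (p2 & ~p2)   [distribute & over |]
⇔ ~p1 | (p2 & p1)   [simplify]

~p1 | (p2 & p1)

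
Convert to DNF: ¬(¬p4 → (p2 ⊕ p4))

¬p4 ∧ ¬p2

¬(¬p4 → (p2 ⊕ p4))
≡ ¬(¬¬p4 ∨ (p2 ⊕ p4))   [eliminate →]
≡ ¬(¬¬p4 ∨ (p2 ∧ ¬p4) ∨ (¬p2 ∧ p4))   [expand ⊕]
≡ ¬¬¬p4 ∧ ¬(p2 ∧ ¬p4) ∧ ¬(¬p2 ∧ p4)   [De Morgan]
≡ ¬p4 ∧ ¬(p2 ∧ ¬p4) ∧ ¬(¬p2 ∧ p4)   [double negation]
≡ ¬p4 ∧ (¬p2 ∨ ¬¬p4) ∧ ¬(¬p2 ∧ p4)   [De Morgan]
≡ ¬p4 ∧ (¬p2 ∨ p4) ∧ ¬(¬p2 ∧ p4)   [double negation]
≡ ¬p4 ∧ (¬p2 ∨ p4) ∧ (¬¬p2 ∨ ¬p4)   [De Morgan]
≡ ¬p4 ∧ (¬p2 ∨ p4) ∧ (p2 ∨ ¬p4)   [double negation]
≡ (¬p4 ∧ ¬p2 ∧ p2) ∨ (¬p4 ∧ ¬p2 ∧ ¬p4) ∨ (¬p4 ∧ p4 ∧ p2) ∨ (¬p4 ∧ p4 ∧ ¬p4)   [distribute ∧ over ∨]
≡ ¬p4 ∧ ¬p2   [simplify]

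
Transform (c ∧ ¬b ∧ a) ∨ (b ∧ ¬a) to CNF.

(c ∧ ¬b ∧ a) ∨ (b ∧ ¬a)
≡ (c ∨ b) ∧ (c ∨ ¬a) ∧ (¬b ∨ b) ∧ (¬b ∨ ¬a) ∧ (a ∨ b) ∧ (a ∨ ¬a)   [distribute ∨ over ∧]
≡ (c ∨ b) ∧ (c ∨ ¬a) ∧ (¬b ∨ ¬a) ∧ (a ∨ b)   [simplify]

(c ∨ b) ∧ (c ∨ ¬a) ∧ (¬b ∨ ¬a) ∧ (a ∨ b)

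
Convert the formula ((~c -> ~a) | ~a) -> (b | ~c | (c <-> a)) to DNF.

((~c -> ~a) | ~a) -> (b | ~c | (c <-> a))
= ~((~c -> ~a) | ~a) | b | ~c | (c <-> a)
= ~(~~c | ~a | ~a) | b | ~c | (c <-> a)
= ~(~~c | ~a | ~a) | b | ~c | ((c -> a) & (a -> c))
= ~(~~c | ~a | ~a) | b | ~c | ((~c | a) & (a -> c))
= ~(~~c | ~a | ~a) | b | ~c | ((~c | a) & (~a | c))
= (~~~c & ~~a & ~~a) | b | ~c | ((~c | a) & (~a | c))
= (~c & ~~a & ~~a) | b | ~c | ((~c | a) & (~a | c))
= (~c & a & ~~a) | b | ~c | ((~c | a) & (~a | c))
= (~c & a & a) | b | ~c | ((~c | a) & (~a | c))
= (~c & a & a) | b | ~c | (~c & ~a) | (~c & c) | (a & ~a) | (a & c)
= b | ~c | (a & c)

b | ~c | (a & c)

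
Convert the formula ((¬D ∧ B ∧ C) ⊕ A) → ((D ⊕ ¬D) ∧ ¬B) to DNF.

(D ∧ ¬A) ∨ (¬B ∧ ¬A) ∨ (¬C ∧ ¬A) ∨ (A ∧ ¬D ∧ B ∧ C) ∨ (D ∧ ¬B) ∨ (¬D ∧ ¬B)

((¬D ∧ B ∧ C) ⊕ A) → ((D ⊕ ¬D) ∧ ¬B)
⇔ ¬((¬D ∧ B ∧ C) ⊕ A) ∨ ((D ⊕ ¬D) ∧ ¬B)   [eliminate →]
⇔ ¬((¬D ∧ B ∧ C ∧ ¬A) ∨ (¬(¬D ∧ B ∧ C) ∧ A)) ∨ ((D ⊕ ¬D) ∧ ¬B)   [expand ⊕]
⇔ ¬((¬D ∧ B ∧ C ∧ ¬A) ∨ (¬(¬D ∧ B ∧ C) ∧ A)) ∨ (((D ∧ ¬¬D) ∨ (¬D ∧ ¬D)) ∧ ¬B)   [expand ⊕]
⇔ (¬(¬D ∧ B ∧ C ∧ ¬A) ∧ ¬(¬(¬D ∧ B ∧ C) ∧ A)) ∨ (((D ∧ ¬¬D) ∨ (¬D ∧ ¬D)) ∧ ¬B)   [De Morgan]
⇔ ((¬¬D ∨ ¬B ∨ ¬C ∨ ¬¬A) ∧ ¬(¬(¬D ∧ B ∧ C) ∧ A)) ∨ (((D ∧ ¬¬D) ∨ (¬D ∧ ¬D)) ∧ ¬B)   [De Morgan]
⇔ ((D ∨ ¬B ∨ ¬C ∨ ¬¬A) ∧ ¬(¬(¬D ∧ B ∧ C) ∧ A)) ∨ (((D ∧ ¬¬D) ∨ (¬D ∧ ¬D)) ∧ ¬B)   [double negation]
⇔ ((D ∨ ¬B ∨ ¬C ∨ A) ∧ ¬(¬(¬D ∧ B ∧ C) ∧ A)) ∨ (((D ∧ ¬¬D) ∨ (¬D ∧ ¬D)) ∧ ¬B)   [double negation]
⇔ ((D ∨ ¬B ∨ ¬C ∨ A) ∧ (¬¬(¬D ∧ B ∧ C) ∨ ¬A)) ∨ (((D ∧ ¬¬D) ∨ (¬D ∧ ¬D)) ∧ ¬B)   [De Morgan]
⇔ ((D ∨ ¬B ∨ ¬C ∨ A) ∧ ((¬D ∧ B ∧ C) ∨ ¬A)) ∨ (((D ∧ ¬¬D) ∨ (¬D ∧ ¬D)) ∧ ¬B)   [double negation]
⇔ ((D ∨ ¬B ∨ ¬C ∨ A) ∧ ((¬D ∧ B ∧ C) ∨ ¬A)) ∨ (((D ∧ D) ∨ (¬D ∧ ¬D)) ∧ ¬B)   [double negation]
⇔ (D ∧ ¬D ∧ B ∧ C) ∨ (D ∧ ¬A) ∨ (¬B ∧ ¬D ∧ B ∧ C) ∨ (¬B ∧ ¬A) ∨ (¬C ∧ ¬D ∧ B ∧ C) ∨ (¬C ∧ ¬A) ∨ (A ∧ ¬D ∧ B ∧ C) ∨ (A ∧ ¬A) ∨ (D ∧ D ∧ ¬B) ∨ (¬D ∧ ¬D ∧ ¬B)   [distribute ∧ over ∨]
⇔ (D ∧ ¬A) ∨ (¬B ∧ ¬A) ∨ (¬C ∧ ¬A) ∨ (A ∧ ¬D ∧ B ∧ C) ∨ (D ∧ ¬B) ∨ (¬D ∧ ¬B)   [simplify]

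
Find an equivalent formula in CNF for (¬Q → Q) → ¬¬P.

¬Q ∨ P

(¬Q → Q) → ¬¬P
⇔ ¬(¬Q → Q) ∨ ¬¬P   [eliminate →]
⇔ ¬(¬¬Q ∨ Q) ∨ ¬¬P   [eliminate →]
⇔ (¬¬¬Q ∧ ¬Q) ∨ ¬¬P   [De Morgan]
⇔ (¬Q ∧ ¬Q) ∨ ¬¬P   [double negation]
⇔ (¬Q ∧ ¬Q) ∨ P   [double negation]
⇔ (¬Q ∨ P) ∧ (¬Q ∨ P)   [distribute ∨ over ∧]
⇔ ¬Q ∨ P   [simplify]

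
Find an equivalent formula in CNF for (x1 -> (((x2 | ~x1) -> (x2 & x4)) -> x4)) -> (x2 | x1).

x1 | x2

(x1 -> (((x2 | ~x1) -> (x2 & x4)) -> x4)) -> (x2 | x1)
= ~(x1 -> (((x2 | ~x1) -> (x2 & x4)) -> x4)) | x2 | x1   [eliminate ->]
= ~(~x1 | (((x2 | ~x1) -> (x2 & x4)) -> x4)) | x2 | x1   [eliminate ->]
= ~(~x1 | ~((x2 | ~x1) -> (x2 & x4)) | x4) | x2 | x1   [eliminate ->]
= ~(~x1 | ~(~(x2 | ~x1) | (x2 & x4)) | x4) | x2 | x1   [eliminate ->]
= (~~x1 & ~~(~(x2 | ~x1) | (x2 & x4)) & ~x4) | x2 | x1   [De Morgan]
= (x1 & ~~(~(x2 | ~x1) | (x2 & x4)) & ~x4) | x2 | x1   [double negation]
= (x1 & (~(x2 | ~x1) | (x2 & x4)) & ~x4) | x2 | x1   [double negation]
= (x1 & ((~x2 & ~~x1) | (x2 & x4)) & ~x4) | x2 | x1   [De Morgan]
= (x1 & ((~x2 & x1) | (x2 & x4)) & ~x4) | x2 | x1   [double negation]
= (x1 | x2 | x1) & (~x2 | x2 | x2 | x1) & (~x2 | x4 | x2 | x1) & (x1 | x2 | x2 | x1) & (x1 | x4 | x2 | x1) & (~x4 | x2 | x1)   [distribute | over &]
= x1 | x2   [simplify]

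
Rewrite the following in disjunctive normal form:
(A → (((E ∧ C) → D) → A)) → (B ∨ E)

(A → (((E ∧ C) → D) → A)) → (B ∨ E)
⇔ ¬(A → (((E ∧ C) → D) → A)) ∨ B ∨ E   [eliminate →]
⇔ ¬(¬A ∨ (((E ∧ C) → D) → A)) ∨ B ∨ E   [eliminate →]
⇔ ¬(¬A ∨ ¬((E ∧ C) → D) ∨ A) ∨ B ∨ E   [eliminate →]
⇔ ¬(¬A ∨ ¬(¬(E ∧ C) ∨ D) ∨ A) ∨ B ∨ E   [eliminate →]
⇔ (¬¬A ∧ ¬¬(¬(E ∧ C) ∨ D) ∧ ¬A) ∨ B ∨ E   [De Morgan]
⇔ (A ∧ ¬¬(¬(E ∧ C) ∨ D) ∧ ¬A) ∨ B ∨ E   [double negation]
⇔ (A ∧ (¬(E ∧ C) ∨ D) ∧ ¬A) ∨ B ∨ E   [double negation]
⇔ (A ∧ (¬E ∨ ¬C ∨ D) ∧ ¬A) ∨ B ∨ E   [De Morgan]
⇔ (A ∧ ¬E ∧ ¬A) ∨ (A ∧ ¬C ∧ ¬A) ∨ (A ∧ D ∧ ¬A) ∨ B ∨ E   [distribute ∧ over ∨]
⇔ B ∨ E   [simplify]

B ∨ E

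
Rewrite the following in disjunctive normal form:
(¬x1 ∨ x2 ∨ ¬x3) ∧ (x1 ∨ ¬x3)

(¬x1 ∨ x2 ∨ ¬x3) ∧ (x1 ∨ ¬x3)
⇔ (¬x1 ∧ x1) ∨ (¬x1 ∧ ¬x3) ∨ (x2 ∧ x1) ∨ (x2 ∧ ¬x3) ∨ (¬x3 ∧ x1) ∨ (¬x3 ∧ ¬x3)   [distribute ∧ over ∨]
⇔ (x2 ∧ x1) ∨ ¬x3   [simplify]

(x2 ∧ x1) ∨ ¬x3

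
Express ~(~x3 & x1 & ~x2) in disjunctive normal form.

~(~x3 & x1 & ~x2)
= ~~x3 | ~x1 | ~~x2   [De Morgan]
= x3 | ~x1 | ~~x2   [double negation]
= x3 | ~x1 | x2   [double negation]

x3 | ~x1 | x2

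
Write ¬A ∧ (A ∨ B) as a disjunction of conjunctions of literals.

¬A ∧ (A ∨ B)
≡ (¬A ∧ A) ∨ (¬A ∧ B)   [distribute ∧ over ∨]
≡ ¬A ∧ B   [simplify]

¬A ∧ B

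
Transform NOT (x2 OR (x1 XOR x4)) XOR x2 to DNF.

(NOT x2 AND NOT x1 AND NOT x4) OR (NOT x2 AND x4 AND x1) OR x2

NOT (x2 OR (x1 XOR x4)) XOR x2
= (NOT (x2 OR (x1 XOR x4)) AND NOT x2) OR (NOT NOT (x2 OR (x1 XOR x4)) AND x2)
= (NOT (x2 OR (x1 AND NOT x4) OR (NOT x1 AND x4)) AND NOT x2) OR (NOT NOT (x2 OR (x1 XOR x4)) AND x2)
= (NOT (x2 OR (x1 AND NOT x4) OR (NOT x1 AND x4)) AND NOT x2) OR (NOT NOT (x2 OR (x1 AND NOT x4) OR (NOT x1 AND x4)) AND x2)
= (NOT x2 AND NOT (x1 AND NOT x4) AND NOT (NOT x1 AND x4) AND NOT x2) OR (NOT NOT (x2 OR (x1 AND NOT x4) OR (NOT x1 AND x4)) AND x2)
= (NOT x2 AND (NOT x1 OR NOT NOT x4) AND NOT (NOT x1 AND x4) AND NOT x2) OR (NOT NOT (x2 OR (x1 AND NOT x4) OR (NOT x1 AND x4)) AND x2)
= (NOT x2 AND (NOT x1 OR x4) AND NOT (NOT x1 AND x4) AND NOT x2) OR (NOT NOT (x2 OR (x1 AND NOT x4) OR (NOT x1 AND x4)) AND x2)
= (NOT x2 AND (NOT x1 OR x4) AND (NOT NOT x1 OR NOT x4) AND NOT x2) OR (NOT NOT (x2 OR (x1 AND NOT x4) OR (NOT x1 AND x4)) AND x2)
= (NOT x2 AND (NOT x1 OR x4) AND (x1 OR NOT x4) AND NOT x2) OR (NOT NOT (x2 OR (x1 AND NOT x4) OR (NOT x1 AND x4)) AND x2)
= (NOT x2 AND (NOT x1 OR x4) AND (x1 OR NOT x4) AND NOT x2) OR ((x2 OR (x1 AND NOT x4) OR (NOT x1 AND x4)) AND x2)
= (NOT x2 AND NOT x1 AND x1 AND NOT x2) OR (NOT x2 AND NOT x1 AND NOT x4 AND NOT x2) OR (NOT x2 AND x4 AND x1 AND NOT x2) OR (NOT x2 AND x4 AND NOT x4 AND NOT x2) OR (x2 AND x2) OR (x1 AND NOT x4 AND x2) OR (NOT x1 AND x4 AND x2)
= (NOT x2 AND NOT x1 AND NOT x4) OR (NOT x2 AND x4 AND x1) OR x2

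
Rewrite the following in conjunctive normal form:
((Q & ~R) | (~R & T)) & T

~R & T

((Q & ~R) | (~R & T)) & T
≡ (Q | ~R) & (Q | T) & (~R | ~R) & (~R | T) & T   [distribute | over &]
≡ ~R & T   [simplify]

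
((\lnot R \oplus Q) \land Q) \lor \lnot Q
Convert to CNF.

R \lor \lnot Q

((\lnot R \oplus Q) \land Q) \lor \lnot Q
= ((\lnot R \lor Q) \land \lnot (\lnot R \land Q) \land Q) \lor \lnot Q
= ((\lnot R \lor Q) \land (\lnot \lnot R \lor \lnot Q) \land Q) \lor \lnot Q
= ((\lnot R \lor Q) \land (R \lor \lnot Q) \land Q) \lor \lnot Q
= (\lnot R \lor Q \lor \lnot Q) \land (R \lor \lnot Q \lor \lnot Q) \land (Q \lor \lnot Q)
= R \lor \lnot Q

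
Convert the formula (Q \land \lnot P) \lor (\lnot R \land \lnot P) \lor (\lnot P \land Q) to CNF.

(Q \land \lnot P) \lor (\lnot R \land \lnot P) \lor (\lnot P \land Q)
⇔ (Q \lor \lnot R \lor \lnot P) \land (Q \lor \lnot R \lor Q) \land (Q \lor \lnot P \lor \lnot P) \land (Q \lor \lnot P \lor Q) \land (\lnot P \lor \lnot R \lor \lnot P) \land (\lnot P \lor \lnot R \lor Q) \land (\lnot P \lor \lnot P \lor \lnot P) \land (\lnot P \lor \lnot P \lor Q)   (distribute \lor over \land)
⇔ (Q \lor \lnot R) \land \lnot P   (simplify)

(Q \lor \lnot R) \land \lnot P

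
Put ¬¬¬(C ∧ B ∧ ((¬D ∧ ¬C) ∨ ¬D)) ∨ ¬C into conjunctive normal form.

¬¬¬(C ∧ B ∧ ((¬D ∧ ¬C) ∨ ¬D)) ∨ ¬C
⇔ ¬(C ∧ B ∧ ((¬D ∧ ¬C) ∨ ¬D)) ∨ ¬C   (double negation)
⇔ ¬C ∨ ¬B ∨ ¬((¬D ∧ ¬C) ∨ ¬D) ∨ ¬C   (De Morgan)
⇔ ¬C ∨ ¬B ∨ (¬(¬D ∧ ¬C) ∧ ¬¬D) ∨ ¬C   (De Morgan)
⇔ ¬C ∨ ¬B ∨ ((¬¬D ∨ ¬¬C) ∧ ¬¬D) ∨ ¬C   (De Morgan)
⇔ ¬C ∨ ¬B ∨ ((D ∨ ¬¬C) ∧ ¬¬D) ∨ ¬C   (double negation)
⇔ ¬C ∨ ¬B ∨ ((D ∨ C) ∧ ¬¬D) ∨ ¬C   (double negation)
⇔ ¬C ∨ ¬B ∨ ((D ∨ C) ∧ D) ∨ ¬C   (double negation)
⇔ (¬C ∨ ¬B ∨ D ∨ C ∨ ¬C) ∧ (¬C ∨ ¬B ∨ D ∨ ¬C)   (distribute ∨ over ∧)
⇔ ¬C ∨ ¬B ∨ D   (simplify)

¬C ∨ ¬B ∨ D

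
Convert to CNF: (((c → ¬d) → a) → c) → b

(c ∨ a ∨ b) ∧ (d ∨ a ∨ b) ∧ (¬c ∨ b)

(((c → ¬d) → a) → c) → b
⇔ ¬(((c → ¬d) → a) → c) ∨ b   (eliminate →)
⇔ ¬(¬((c → ¬d) → a) ∨ c) ∨ b   (eliminate →)
⇔ ¬(¬(¬(c → ¬d) ∨ a) ∨ c) ∨ b   (eliminate →)
⇔ ¬(¬(¬(¬c ∨ ¬d) ∨ a) ∨ c) ∨ b   (eliminate →)
⇔ (¬¬(¬(¬c ∨ ¬d) ∨ a) ∧ ¬c) ∨ b   (De Morgan)
⇔ ((¬(¬c ∨ ¬d) ∨ a) ∧ ¬c) ∨ b   (double negation)
⇔ (((¬¬c ∧ ¬¬d) ∨ a) ∧ ¬c) ∨ b   (De Morgan)
⇔ (((c ∧ ¬¬d) ∨ a) ∧ ¬c) ∨ b   (double negation)
⇔ (((c ∧ d) ∨ a) ∧ ¬c) ∨ b   (double negation)
⇔ (c ∨ a ∨ b) ∧ (d ∨ a ∨ b) ∧ (¬c ∨ b)   (distribute ∨ over ∧)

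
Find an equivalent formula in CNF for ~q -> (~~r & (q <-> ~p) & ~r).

~q -> (~~r & (q <-> ~p) & ~r)
= ~~q | (~~r & (q <-> ~p) & ~r)   — eliminate ->
= ~~q | (~~r & (q -> ~p) & (~p -> q) & ~r)   — eliminate <->
= ~~q | (~~r & (~q | ~p) & (~p -> q) & ~r)   — eliminate ->
= ~~q | (~~r & (~q | ~p) & (~~p | q) & ~r)   — eliminate ->
= q | (~~r & (~q | ~p) & (~~p | q) & ~r)   — double negation
= q | (r & (~q | ~p) & (~~p | q) & ~r)   — double negation
= q | (r & (~q | ~p) & (p | q) & ~r)   — double negation
= (q | r) & (q | ~q | ~p) & (q | p | q) & (q | ~r)   — distribute | over &
= (q | r) & (q | p) & (q | ~r)   — simplify

(q | r) & (q | p) & (q | ~r)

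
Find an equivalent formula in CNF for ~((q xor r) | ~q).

(~q | r) & q

~((q xor r) | ~q)
= ~(((q | r) & ~(q & r)) | ~q)   [expand xor]
= ~((q | r) & ~(q & r)) & ~~q   [De Morgan]
= (~(q | r) | ~~(q & r)) & ~~q   [De Morgan]
= ((~q & ~r) | ~~(q & r)) & ~~q   [De Morgan]
= ((~q & ~r) | (q & r)) & ~~q   [double negation]
= ((~q & ~r) | (q & r)) & q   [double negation]
= (~q | q) & (~q | r) & (~r | q) & (~r | r) & q   [distribute | over &]
= (~q | r) & q   [simplify]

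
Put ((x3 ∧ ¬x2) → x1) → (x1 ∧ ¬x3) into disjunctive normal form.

((x3 ∧ ¬x2) → x1) → (x1 ∧ ¬x3)
≡ ¬((x3 ∧ ¬x2) → x1) ∨ (x1 ∧ ¬x3)   — eliminate →
≡ ¬(¬(x3 ∧ ¬x2) ∨ x1) ∨ (x1 ∧ ¬x3)   — eliminate →
≡ (¬¬(x3 ∧ ¬x2) ∧ ¬x1) ∨ (x1 ∧ ¬x3)   — De Morgan
≡ (x3 ∧ ¬x2 ∧ ¬x1) ∨ (x1 ∧ ¬x3)   — double negation

(x3 ∧ ¬x2 ∧ ¬x1) ∨ (x1 ∧ ¬x3)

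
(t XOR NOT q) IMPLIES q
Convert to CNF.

q OR t

(t XOR NOT q) IMPLIES q
= NOT (t XOR NOT q) OR q   [eliminate IMPLIES]
= NOT ((t OR NOT q) AND NOT (t AND NOT q)) OR q   [expand XOR]
= NOT (t OR NOT q) OR NOT NOT (t AND NOT q) OR q   [De Morgan]
= (NOT t AND NOT NOT q) OR NOT NOT (t AND NOT q) OR q   [De Morgan]
= (NOT t AND q) OR NOT NOT (t AND NOT q) OR q   [double negation]
= (NOT t AND q) OR (t AND NOT q) OR q   [double negation]
= (NOT t OR t OR q) AND (NOT t OR NOT q OR q) AND (q OR t OR q) AND (q OR NOT q OR q)   [distribute OR over AND]
= q OR t   [simplify]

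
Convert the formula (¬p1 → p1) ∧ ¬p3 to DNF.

p1 ∧ ¬p3

(¬p1 → p1) ∧ ¬p3
= (¬¬p1 ∨ p1) ∧ ¬p3   [eliminate →]
= (p1 ∨ p1) ∧ ¬p3   [double negation]
= (p1 ∧ ¬p3) ∨ (p1 ∧ ¬p3)   [distribute ∧ over ∨]
= p1 ∧ ¬p3   [simplify]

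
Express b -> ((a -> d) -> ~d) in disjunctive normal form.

~b | ~d

b -> ((a -> d) -> ~d)
≡ ~b | ((a -> d) -> ~d)   — eliminate ->
≡ ~b | ~(a -> d) | ~d   — eliminate ->
≡ ~b | ~(~a | d) | ~d   — eliminate ->
≡ ~b | (~~a & ~d) | ~d   — De Morgan
≡ ~b | (a & ~d) | ~d   — double negation
≡ ~b | ~d   — simplify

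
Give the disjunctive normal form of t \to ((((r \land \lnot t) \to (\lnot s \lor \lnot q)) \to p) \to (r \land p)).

\lnot t \lor (\lnot r \land \lnot p) \lor (t \land \lnot p) \lor (\lnot s \land \lnot p) \lor (\lnot q \land \lnot p) \lor (r \land p)

t \to ((((r \land \lnot t) \to (\lnot s \lor \lnot q)) \to p) \to (r \land p))
⇔ \lnot t \lor ((((r \land \lnot t) \to (\lnot s \lor \lnot q)) \to p) \to (r \land p))   [eliminate \to]
⇔ \lnot t \lor \lnot (((r \land \lnot t) \to (\lnot s \lor \lnot q)) \to p) \lor (r \land p)   [eliminate \to]
⇔ \lnot t \lor \lnot (\lnot ((r \land \lnot t) \to (\lnot s \lor \lnot q)) \lor p) \lor (r \land p)   [eliminate \to]
⇔ \lnot t \lor \lnot (\lnot (\lnot (r \land \lnot t) \lor \lnot s \lor \lnot q) \lor p) \lor (r \land p)   [eliminate \to]
⇔ \lnot t \lor (\lnot \lnot (\lnot (r \land \lnot t) \lor \lnot s \lor \lnot q) \land \lnot p) \lor (r \land p)   [De Morgan]
⇔ \lnot t \lor ((\lnot (r \land \lnot t) \lor \lnot s \lor \lnot q) \land \lnot p) \lor (r \land p)   [double negation]
⇔ \lnot t \lor ((\lnot r \lor \lnot \lnot t \lor \lnot s \lor \lnot q) \land \lnot p) \lor (r \land p)   [De Morgan]
⇔ \lnot t \lor ((\lnot r \lor t \lor \lnot s \lor \lnot q) \land \lnot p) \lor (r \land p)   [double negation]
⇔ \lnot t \lor (\lnot r \land \lnot p) \lor (t \land \lnot p) \lor (\lnot s \land \lnot p) \lor (\lnot q \land \lnot p) \lor (r \land p)   [distribute \land over \lor]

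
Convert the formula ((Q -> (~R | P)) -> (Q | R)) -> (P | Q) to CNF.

~R | P | Q

((Q -> (~R | P)) -> (Q | R)) -> (P | Q)
⇔ ~((Q -> (~R | P)) -> (Q | R)) | P | Q   — eliminate ->
⇔ ~(~(Q -> (~R | P)) | Q | R) | P | Q   — eliminate ->
⇔ ~(~(~Q | ~R | P) | Q | R) | P | Q   — eliminate ->
⇔ (~~(~Q | ~R | P) & ~Q & ~R) | P | Q   — De Morgan
⇔ ((~Q | ~R | P) & ~Q & ~R) | P | Q   — double negation
⇔ (~Q | ~R | P | P | Q) & (~Q | P | Q) & (~R | P | Q)   — distribute | over &
⇔ ~R | P | Q   — simplify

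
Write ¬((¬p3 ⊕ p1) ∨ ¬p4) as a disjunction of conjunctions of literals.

p3 ∧ ¬p1 ∧ p4 ∨ p1 ∧ ¬p3 ∧ p4

¬((¬p3 ⊕ p1) ∨ ¬p4)
= ¬(¬p3 ∧ ¬p1 ∨ ¬¬p3 ∧ p1 ∨ ¬p4)   [expand ⊕]
= ¬(¬p3 ∧ ¬p1) ∧ ¬(¬¬p3 ∧ p1) ∧ ¬¬p4   [De Morgan]
= (¬¬p3 ∨ ¬¬p1) ∧ ¬(¬¬p3 ∧ p1) ∧ ¬¬p4   [De Morgan]
= (p3 ∨ ¬¬p1) ∧ ¬(¬¬p3 ∧ p1) ∧ ¬¬p4   [double negation]
= (p3 ∨ p1) ∧ ¬(¬¬p3 ∧ p1) ∧ ¬¬p4   [double negation]
= (p3 ∨ p1) ∧ (¬¬¬p3 ∨ ¬p1) ∧ ¬¬p4   [De Morgan]
= (p3 ∨ p1) ∧ (¬p3 ∨ ¬p1) ∧ ¬¬p4   [double negation]
= (p3 ∨ p1) ∧ (¬p3 ∨ ¬p1) ∧ p4   [double negation]
= p3 ∧ ¬p3 ∧ p4 ∨ p3 ∧ ¬p1 ∧ p4 ∨ p1 ∧ ¬p3 ∧ p4 ∨ p1 ∧ ¬p1 ∧ p4   [distribute ∧ over ∨]
= p3 ∧ ¬p1 ∧ p4 ∨ p1 ∧ ¬p3 ∧ p4   [simplify]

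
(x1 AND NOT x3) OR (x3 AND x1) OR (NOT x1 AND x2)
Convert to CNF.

(x1 AND NOT x3) OR (x3 AND x1) OR (NOT x1 AND x2)
≡ (x1 OR x3 OR NOT x1) AND (x1 OR x3 OR x2) AND (x1 OR x1 OR NOT x1) AND (x1 OR x1 OR x2) AND (NOT x3 OR x3 OR NOT x1) AND (NOT x3 OR x3 OR x2) AND (NOT x3 OR x1 OR NOT x1) AND (NOT x3 OR x1 OR x2)   (distribute OR over AND)
≡ x1 OR x2   (simplify)

x1 OR x2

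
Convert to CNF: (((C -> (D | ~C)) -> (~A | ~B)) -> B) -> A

~B | A

(((C -> (D | ~C)) -> (~A | ~B)) -> B) -> A
= ~(((C -> (D | ~C)) -> (~A | ~B)) -> B) | A   [eliminate ->]
= ~(~((C -> (D | ~C)) -> (~A | ~B)) | B) | A   [eliminate ->]
= ~(~(~(C -> (D | ~C)) | ~A | ~B) | B) | A   [eliminate ->]
= ~(~(~(~C | D | ~C) | ~A | ~B) | B) | A   [eliminate ->]
= (~~(~(~C | D | ~C) | ~A | ~B) & ~B) | A   [De Morgan]
= ((~(~C | D | ~C) | ~A | ~B) & ~B) | A   [double negation]
= (((~~C & ~D & ~~C) | ~A | ~B) & ~B) | A   [De Morgan]
= (((C & ~D & ~~C) | ~A | ~B) & ~B) | A   [double negation]
= (((C & ~D & C) | ~A | ~B) & ~B) | A   [double negation]
= (C | ~A | ~B | A) & (~D | ~A | ~B | A) & (C | ~A | ~B | A) & (~B | A)   [distribute | over &]
= ~B | A   [simplify]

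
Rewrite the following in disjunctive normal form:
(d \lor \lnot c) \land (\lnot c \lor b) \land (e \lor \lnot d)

(d \lor \lnot c) \land (\lnot c \lor b) \land (e \lor \lnot d)
⇔ (d \land \lnot c \land e) \lor (d \land \lnot c \land \lnot d) \lor (d \land b \land e) \lor (d \land b \land \lnot d) \lor (\lnot c \land \lnot c \land e) \lor (\lnot c \land \lnot c \land \lnot d) \lor (\lnot c \land b \land e) \lor (\lnot c \land b \land \lnot d)   [distribute \land over \lor]
⇔ (d \land b \land e) \lor (\lnot c \land e) \lor (\lnot c \land \lnot d)   [simplify]

(d \land b \land e) \lor (\lnot c \land e) \lor (\lnot c \land \lnot d)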